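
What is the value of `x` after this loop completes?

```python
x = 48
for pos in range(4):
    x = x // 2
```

Halve 4 times: 48 // 2^4 = 3
`x` takes the values: 48 → 24 → 12 → 6 → 3

Answer: 3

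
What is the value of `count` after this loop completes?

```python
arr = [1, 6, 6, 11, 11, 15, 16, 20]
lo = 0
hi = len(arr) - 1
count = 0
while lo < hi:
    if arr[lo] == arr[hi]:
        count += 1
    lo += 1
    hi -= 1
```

Count matching pairs from ends
`count` takes the values: 0 → 1

Answer: 1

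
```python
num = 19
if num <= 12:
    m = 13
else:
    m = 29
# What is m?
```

Trace:
`num = 19` → num = 19
`if num <= 12: ...` → num <= 12 is False, take else branch → m = 29
So m = 29

Answer: 29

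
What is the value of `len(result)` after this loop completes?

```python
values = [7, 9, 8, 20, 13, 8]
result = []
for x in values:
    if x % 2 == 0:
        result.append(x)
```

Count even numbers in [7, 9, 8, 20, 13, 8]
`result` takes the values: [] → [8] → [8, 20] → [8, 20, 8]
So `len(result)` = 3

Answer: 3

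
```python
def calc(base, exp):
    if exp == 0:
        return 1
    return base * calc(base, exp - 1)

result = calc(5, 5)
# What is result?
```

calc(5, 5) = 5 * 5 * 5 * 5 * 5 = 3125

Answer: 3125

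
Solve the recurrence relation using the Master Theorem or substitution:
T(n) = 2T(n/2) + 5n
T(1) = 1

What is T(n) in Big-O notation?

By Master Theorem: a=2, b=2, f(n)=5n. Since log_2(2) = 1 and f(n) = Θ(n^1), Case 2 applies. T(n) = O(n log n).

Answer: O(n log n)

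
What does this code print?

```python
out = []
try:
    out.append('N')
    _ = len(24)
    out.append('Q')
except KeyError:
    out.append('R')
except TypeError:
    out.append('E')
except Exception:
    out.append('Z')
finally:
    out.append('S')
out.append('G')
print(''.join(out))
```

Execution trace: 'N' (try body) → 'E' (except TypeError) → 'S' (finally) → 'G' (after the try/except). Output: NESG

Answer: NESG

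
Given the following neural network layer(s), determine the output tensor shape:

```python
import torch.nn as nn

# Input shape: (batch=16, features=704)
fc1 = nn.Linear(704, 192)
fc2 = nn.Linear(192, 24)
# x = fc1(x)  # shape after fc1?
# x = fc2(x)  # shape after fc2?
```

Input: (16, 704) -> after fc1: (16, 192) -> Output: (16, 24)

Answer: (16, 24)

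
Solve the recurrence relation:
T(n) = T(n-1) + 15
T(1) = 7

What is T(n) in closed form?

Unrolling: T(n) = T(1) + 15·(n-1) = 7 + 15(n-1) = 15n - 8.

Answer: T(n) = 15n - 8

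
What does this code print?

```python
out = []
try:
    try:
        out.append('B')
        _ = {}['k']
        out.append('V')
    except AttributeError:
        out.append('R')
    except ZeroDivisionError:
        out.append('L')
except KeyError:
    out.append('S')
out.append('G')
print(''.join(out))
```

Execution trace: 'B' (try body) → 'S' (outer except KeyError) → 'G' (after the try/except). Output: BSG

Answer: BSG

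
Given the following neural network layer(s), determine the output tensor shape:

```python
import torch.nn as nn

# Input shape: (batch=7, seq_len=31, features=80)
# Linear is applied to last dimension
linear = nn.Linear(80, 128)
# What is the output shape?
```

Input: (7, 31, 80) -> Output: (7, 31, 128)

Answer: (7, 31, 128)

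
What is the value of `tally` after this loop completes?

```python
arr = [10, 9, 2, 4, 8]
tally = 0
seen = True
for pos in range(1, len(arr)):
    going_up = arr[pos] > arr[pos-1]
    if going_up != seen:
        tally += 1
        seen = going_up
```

Count direction changes in [10, 9, 2, 4, 8]
`tally` takes the values: 0 → 1 → 2

Answer: 2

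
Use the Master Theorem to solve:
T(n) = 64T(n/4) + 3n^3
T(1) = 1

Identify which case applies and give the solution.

a=64, b=4, f(n)=3n^3. log_4(64) = 3. Since c=3 = 3, Case 2 applies: T(n) = Θ(n^log_b(a) · log n) = O(n^3 log n).

Answer: O(n^3 log n) - Case 2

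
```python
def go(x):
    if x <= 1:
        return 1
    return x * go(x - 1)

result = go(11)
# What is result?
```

go(11) = 11 * 10 * 9 * 8 * 7 * 6 * 5 * 4 * 3 * 2 * 1 = 39916800

Answer: 39916800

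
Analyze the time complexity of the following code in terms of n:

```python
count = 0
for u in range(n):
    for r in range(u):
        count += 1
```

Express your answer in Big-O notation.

Each loop level contributes: n × n. Multiplying the contributions gives O(n^2).

Answer: O(n^2)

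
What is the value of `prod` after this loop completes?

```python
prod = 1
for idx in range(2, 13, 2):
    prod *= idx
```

Product of even numbers 2 to 12
`prod` takes the values: 1 → 2 → 8 → 48 → 384 → 3840 → 46080

Answer: 46080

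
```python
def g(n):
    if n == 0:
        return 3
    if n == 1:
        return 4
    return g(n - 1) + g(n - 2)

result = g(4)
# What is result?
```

Build up from base cases: g(0)=3, g(1)=4, g(2)=7, g(3)=11, g(4)=18

Answer: 18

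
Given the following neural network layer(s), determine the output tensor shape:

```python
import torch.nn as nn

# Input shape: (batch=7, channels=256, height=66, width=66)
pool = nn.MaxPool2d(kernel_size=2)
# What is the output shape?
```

Input: (7, 256, 66, 66) -> Output: (7, 256, 33, 33)

Answer: (7, 256, 33, 33)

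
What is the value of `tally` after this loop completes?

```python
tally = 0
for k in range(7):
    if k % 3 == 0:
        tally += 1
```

Count numbers divisible by 3 in range(7)
`tally` takes the values: 0 → 1 → 2 → 3

Answer: 3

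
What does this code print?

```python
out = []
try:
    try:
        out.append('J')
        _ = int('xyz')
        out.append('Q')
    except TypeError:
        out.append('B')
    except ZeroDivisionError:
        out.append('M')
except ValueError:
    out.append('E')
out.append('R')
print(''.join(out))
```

Execution trace: 'J' (try body) → 'E' (outer except ValueError) → 'R' (after the try/except). Output: JER

Answer: JER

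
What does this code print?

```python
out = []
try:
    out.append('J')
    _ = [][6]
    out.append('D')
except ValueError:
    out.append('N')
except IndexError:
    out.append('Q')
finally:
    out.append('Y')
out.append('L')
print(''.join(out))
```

Execution trace: 'J' (try body) → 'Q' (except IndexError) → 'Y' (finally) → 'L' (after the try/except). Output: JQYL

Answer: JQYL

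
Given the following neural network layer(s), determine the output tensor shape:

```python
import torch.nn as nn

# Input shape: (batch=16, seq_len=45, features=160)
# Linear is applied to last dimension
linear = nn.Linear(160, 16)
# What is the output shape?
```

Input: (16, 45, 160) -> Output: (16, 45, 16)

Answer: (16, 45, 16)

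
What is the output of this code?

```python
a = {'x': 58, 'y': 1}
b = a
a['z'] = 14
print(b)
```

Key concept: dict aliasing.
Step by step:
`a = {'x': 58, 'y': 1}` → a = {'x': 58, 'y': 1}
`b = a` → b = {'x': 58, 'y': 1} (same object as a)
`a['z'] = 14` → a = {'x': 58, 'y': 1, 'z': 14} (same object as b); b = {'x': 58, 'y': 1, 'z': 14} (same object as a)
`print(b)` → prints {'x': 58, 'y': 1, 'z': 14}

Answer: {'x': 58, 'y': 1, 'z': 14}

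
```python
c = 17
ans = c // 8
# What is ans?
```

Trace:
`c = 17` → c = 17
`ans = c // 8` → ans = 2
So ans = 2

Answer: 2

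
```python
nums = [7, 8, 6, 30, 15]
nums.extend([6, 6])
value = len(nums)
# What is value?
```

Trace:
`nums = [7, 8, 6, 30, 15]` → nums = [7, 8, 6, 30, 15]
`nums.extend([6, 6])` → nums = [7, 8, 6, 30, 15, 6, 6]
`value = len(nums)` → value = 7
So value = 7

Answer: 7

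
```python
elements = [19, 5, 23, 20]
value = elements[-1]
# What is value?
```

Trace:
`elements = [19, 5, 23, 20]` → elements = [19, 5, 23, 20]
`value = elements[-1]` → value = 20
So value = 20

Answer: 20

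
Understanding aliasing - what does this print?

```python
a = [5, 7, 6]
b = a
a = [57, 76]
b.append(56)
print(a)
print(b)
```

Key concept: rebinding vs mutation: a is rebound to a new list, b still points at the original.
Step by step:
`a = [5, 7, 6]` → a = [5, 7, 6]
`b = a` → b = [5, 7, 6] (same object as a)
`a = [57, 76]` → a = [57, 76]
`b.append(56)` → b = [5, 7, 6, 56]
`print(a)` → prints [57, 76]
`print(b)` → prints [5, 7, 6, 56]

Answer:
[57, 76]
[5, 7, 6, 56]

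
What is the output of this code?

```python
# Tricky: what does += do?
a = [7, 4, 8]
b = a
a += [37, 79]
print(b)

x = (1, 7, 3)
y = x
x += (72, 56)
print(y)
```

Key concept: += behavior differs for mutable vs immutable.
Step by step:
`a = [7, 4, 8]` → a = [7, 4, 8]
`b = a` → b = [7, 4, 8] (same object as a)
`a += [37, 79]` → a = [7, 4, 8, 37, 79] (same object as b); b = [7, 4, 8, 37, 79] (same object as a)
`print(b)` → prints [7, 4, 8, 37, 79]
`x = (1, 7, 3)` → x = (1, 7, 3)
`y = x` → y = (1, 7, 3)
`x += (72, 56)` → x = (1, 7, 3, 72, 56)
`print(y)` → prints (1, 7, 3)

Answer:
[7, 4, 8, 37, 79]
(1, 7, 3)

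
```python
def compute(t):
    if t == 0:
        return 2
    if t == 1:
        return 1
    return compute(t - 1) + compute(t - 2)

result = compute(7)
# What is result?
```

Build up from base cases: compute(0)=2, compute(1)=1, compute(2)=3, compute(3)=4, compute(4)=7, compute(5)=11, compute(6)=18, ..., compute(7)=29

Answer: 29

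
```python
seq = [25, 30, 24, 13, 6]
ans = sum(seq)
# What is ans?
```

Trace:
`seq = [25, 30, 24, 13, 6]` → seq = [25, 30, 24, 13, 6]
`ans = sum(seq)` → ans = 98
So ans = 98

Answer: 98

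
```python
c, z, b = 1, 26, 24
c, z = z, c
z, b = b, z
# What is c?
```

Trace:
`c, z, b = 1, 26, 24` → c = 1; z = 26; b = 24
`c, z = z, c` → c = 26; z = 1
`z, b = b, z` → z = 24; b = 1
So c = 26

Answer: 26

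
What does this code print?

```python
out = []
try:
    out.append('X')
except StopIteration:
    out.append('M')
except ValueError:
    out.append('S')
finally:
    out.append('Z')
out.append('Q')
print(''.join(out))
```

Execution trace: 'X' (try body, no exception) → 'Z' (finally) → 'Q' (after the try/except). Output: XZQ

Answer: XZQ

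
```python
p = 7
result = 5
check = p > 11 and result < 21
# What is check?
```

Trace:
`p = 7` → p = 7
`result = 5` → result = 5
`check = p > 11 and result < 21` → check = False
So check = False

Answer: False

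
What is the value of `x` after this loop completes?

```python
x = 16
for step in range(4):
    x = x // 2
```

Halve 4 times: 16 // 2^4 = 1
`x` takes the values: 16 → 8 → 4 → 2 → 1

Answer: 1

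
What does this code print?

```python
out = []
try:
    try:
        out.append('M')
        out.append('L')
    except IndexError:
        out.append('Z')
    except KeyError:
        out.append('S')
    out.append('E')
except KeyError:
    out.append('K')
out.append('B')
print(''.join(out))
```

Execution trace: 'M' (inner try body) → 'L' (inner try body, no exception) → 'E' (try body, no exception) → 'B' (after the try/except). Output: MLEB

Answer: MLEB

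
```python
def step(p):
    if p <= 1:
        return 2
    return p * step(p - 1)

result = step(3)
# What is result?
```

step(3) = 3 * 2 * 2 = 12

Answer: 12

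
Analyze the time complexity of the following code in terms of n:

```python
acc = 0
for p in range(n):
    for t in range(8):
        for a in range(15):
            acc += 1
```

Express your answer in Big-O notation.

Each loop level contributes: n × 1 × 1. Multiplying the contributions gives O(n).

Answer: O(n)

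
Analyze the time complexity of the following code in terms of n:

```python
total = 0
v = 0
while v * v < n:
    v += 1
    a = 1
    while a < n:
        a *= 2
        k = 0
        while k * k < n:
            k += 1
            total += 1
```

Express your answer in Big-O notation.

Each loop level contributes: √n × log n × √n. Multiplying the contributions gives O(n log n).

Answer: O(n log n)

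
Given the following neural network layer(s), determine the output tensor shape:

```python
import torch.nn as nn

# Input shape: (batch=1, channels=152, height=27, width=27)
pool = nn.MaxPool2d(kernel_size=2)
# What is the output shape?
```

Input: (1, 152, 27, 27) -> Output: (1, 152, 13, 13)

Answer: (1, 152, 13, 13)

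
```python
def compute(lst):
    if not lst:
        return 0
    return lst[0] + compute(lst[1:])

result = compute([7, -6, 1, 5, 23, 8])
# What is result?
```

7 + (-6) + 1 + 5 + 23 + 8 + 0 = 38

Answer: 38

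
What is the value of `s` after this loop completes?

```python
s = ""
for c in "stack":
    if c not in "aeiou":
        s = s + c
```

Remove vowels from 'stack'
`s` takes the values: "" → "s" → "st" → "stc" → "stck"

Answer: "stck"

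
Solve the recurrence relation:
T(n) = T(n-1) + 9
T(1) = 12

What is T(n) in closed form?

Unrolling: T(n) = T(1) + 9·(n-1) = 12 + 9(n-1) = 9n + 3.

Answer: T(n) = 9n + 3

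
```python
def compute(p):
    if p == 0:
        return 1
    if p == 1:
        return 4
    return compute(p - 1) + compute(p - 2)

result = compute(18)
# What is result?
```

Build up from base cases: compute(0)=1, compute(1)=4, compute(2)=5, compute(3)=9, compute(4)=14, compute(5)=23, compute(6)=37, ..., compute(18)=11933

Answer: 11933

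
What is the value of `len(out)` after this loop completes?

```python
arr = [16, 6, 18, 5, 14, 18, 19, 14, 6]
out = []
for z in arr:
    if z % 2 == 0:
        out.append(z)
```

Count even numbers in [16, 6, 18, 5, 14, 18, 19, 14, 6]
`out` takes the values: [] → [16] → [16, 6] → [16, 6, 18] → [16, 6, 18, 14] → [16, 6, 18, 14, 18] → [16, 6, 18, 14, 18, 14] → [16, 6, 18, 14, 18, 14, 6]
So `len(out)` = 7

Answer: 7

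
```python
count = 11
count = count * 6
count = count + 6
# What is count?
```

Trace:
`count = 11` → count = 11
`count = count * 6` → count = 66
`count = count + 6` → count = 72
So count = 72

Answer: 72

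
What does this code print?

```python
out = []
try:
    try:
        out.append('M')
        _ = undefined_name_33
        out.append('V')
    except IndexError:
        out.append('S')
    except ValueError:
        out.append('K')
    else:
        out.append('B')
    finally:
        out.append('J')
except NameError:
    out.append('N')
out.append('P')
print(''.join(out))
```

Execution trace: 'M' (try body) → 'J' (finally) → 'N' (outer except NameError) → 'P' (after the try/except). Output: MJNP

Answer: MJNP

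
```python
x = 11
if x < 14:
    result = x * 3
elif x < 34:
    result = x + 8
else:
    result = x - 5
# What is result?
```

Trace:
`x = 11` → x = 11
`if x < 14: ...` → x < 14 is True → result = 33
So result = 33

Answer: 33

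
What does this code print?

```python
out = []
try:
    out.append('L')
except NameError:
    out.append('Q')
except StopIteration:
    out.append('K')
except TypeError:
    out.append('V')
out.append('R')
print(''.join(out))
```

Execution trace: 'L' (try body, no exception) → 'R' (after the try/except). Output: LR

Answer: LR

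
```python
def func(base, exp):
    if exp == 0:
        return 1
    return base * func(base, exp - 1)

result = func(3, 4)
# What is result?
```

func(3, 4) = 3 * 3 * 3 * 3 = 81

Answer: 81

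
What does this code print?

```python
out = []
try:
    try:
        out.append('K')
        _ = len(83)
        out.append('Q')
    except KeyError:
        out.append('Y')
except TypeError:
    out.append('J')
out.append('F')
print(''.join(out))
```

Execution trace: 'K' (try body) → 'J' (outer except TypeError) → 'F' (after the try/except). Output: KJF

Answer: KJF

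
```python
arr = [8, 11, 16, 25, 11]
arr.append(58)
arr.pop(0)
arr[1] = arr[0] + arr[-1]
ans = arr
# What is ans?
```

Trace:
`arr = [8, 11, 16, 25, 11]` → arr = [8, 11, 16, 25, 11]
`arr.append(58)` → arr = [8, 11, 16, 25, 11, 58]
`arr.pop(0)` → arr = [11, 16, 25, 11, 58]
`arr[1] = arr[0] + arr[-1]` → arr = [11, 69, 25, 11, 58]
`ans = arr` → ans = [11, 69, 25, 11, 58]
So ans = [11, 69, 25, 11, 58]

Answer: [11, 69, 25, 11, 58]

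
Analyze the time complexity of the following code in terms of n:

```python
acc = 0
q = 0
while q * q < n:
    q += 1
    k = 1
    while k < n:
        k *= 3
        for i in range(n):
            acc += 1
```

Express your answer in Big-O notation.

Each loop level contributes: √n × log n × n. Multiplying the contributions gives O(n√n log n).

Answer: O(n√n log n)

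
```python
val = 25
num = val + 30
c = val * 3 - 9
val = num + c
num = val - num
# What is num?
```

Trace:
`val = 25` → val = 25
`num = val + 30` → num = 55
`c = val * 3 - 9` → c = 66
`val = num + c` → val = 121
`num = val - num` → num = 66
So num = 66

Answer: 66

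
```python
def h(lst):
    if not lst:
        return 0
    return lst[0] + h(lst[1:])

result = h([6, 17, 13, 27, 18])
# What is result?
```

6 + 17 + 13 + 27 + 18 + 0 = 81

Answer: 81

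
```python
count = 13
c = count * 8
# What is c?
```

Trace:
`count = 13` → count = 13
`c = count * 8` → c = 104
So c = 104

Answer: 104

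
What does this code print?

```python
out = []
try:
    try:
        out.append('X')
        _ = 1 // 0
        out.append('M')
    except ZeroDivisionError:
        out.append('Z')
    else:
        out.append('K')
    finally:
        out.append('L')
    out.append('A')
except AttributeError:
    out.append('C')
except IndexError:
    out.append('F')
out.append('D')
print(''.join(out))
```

Execution trace: 'X' (inner try body) → 'Z' (inner except ZeroDivisionError) → 'L' (inner finally) → 'A' (try body, no exception) → 'D' (after the try/except). Output: XZLAD

Answer: XZLAD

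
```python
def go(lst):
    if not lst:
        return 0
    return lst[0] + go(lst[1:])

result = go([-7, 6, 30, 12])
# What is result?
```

(-7) + 6 + 30 + 12 + 0 = 41

Answer: 41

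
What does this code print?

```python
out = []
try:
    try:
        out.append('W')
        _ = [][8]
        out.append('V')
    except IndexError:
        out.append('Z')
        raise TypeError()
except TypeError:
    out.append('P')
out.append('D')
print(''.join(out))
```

Execution trace: 'W' (inner try body) → 'Z' (inner except IndexError) → 'P' (outer except TypeError) → 'D' (after the try/except). Output: WZPD

Answer: WZPD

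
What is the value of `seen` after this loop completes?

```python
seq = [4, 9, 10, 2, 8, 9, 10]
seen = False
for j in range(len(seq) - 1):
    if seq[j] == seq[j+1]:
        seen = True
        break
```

Check consecutive duplicates in [4, 9, 10, 2, 8, 9, 10]
`seen` takes the values: False

Answer: False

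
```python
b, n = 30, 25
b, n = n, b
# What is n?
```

Trace:
`b, n = 30, 25` → b = 30; n = 25
`b, n = n, b` → b = 25; n = 30
So n = 30

Answer: 30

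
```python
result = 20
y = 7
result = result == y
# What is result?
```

Trace:
`result = 20` → result = 20
`y = 7` → y = 7
`result = result == y` → result = False
So result = False

Answer: False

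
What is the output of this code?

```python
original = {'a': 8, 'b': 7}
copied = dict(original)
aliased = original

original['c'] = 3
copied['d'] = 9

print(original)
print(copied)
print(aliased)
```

Key concept: dict() creates copy, assignment creates alias.
Step by step:
`original = {'a': 8, 'b': 7}` → original = {'a': 8, 'b': 7}
`copied = dict(original)` → copied = {'a': 8, 'b': 7}
`aliased = original` → aliased = {'a': 8, 'b': 7} (same object as original)
`original['c'] = 3` → original = {'a': 8, 'b': 7, 'c': 3} (same object as aliased); aliased = {'a': 8, 'b': 7, 'c': 3} (same object as original)
`copied['d'] = 9` → copied = {'a': 8, 'b': 7, 'd': 9}
`print(original)` → prints {'a': 8, 'b': 7, 'c': 3}
`print(copied)` → prints {'a': 8, 'b': 7, 'd': 9}
`print(aliased)` → prints {'a': 8, 'b': 7, 'c': 3}

Answer:
{'a': 8, 'b': 7, 'c': 3}
{'a': 8, 'b': 7, 'd': 9}
{'a': 8, 'b': 7, 'c': 3}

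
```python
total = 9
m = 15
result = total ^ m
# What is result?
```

Trace:
`total = 9` → total = 9
`m = 15` → m = 15
`result = total ^ m` → result = 6
So result = 6

Answer: 6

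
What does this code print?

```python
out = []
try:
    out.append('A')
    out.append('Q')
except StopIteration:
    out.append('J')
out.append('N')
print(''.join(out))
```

Execution trace: 'A' (try body) → 'Q' (try body, no exception) → 'N' (after the try/except). Output: AQN

Answer: AQN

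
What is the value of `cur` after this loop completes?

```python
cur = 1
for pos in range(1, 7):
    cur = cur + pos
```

Start at 1, add 1 through 6
`cur` takes the values: 1 → 2 → 4 → 7 → 11 → 16 → 22

Answer: 22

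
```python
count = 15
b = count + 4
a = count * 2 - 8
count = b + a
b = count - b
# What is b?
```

Trace:
`count = 15` → count = 15
`b = count + 4` → b = 19
`a = count * 2 - 8` → a = 22
`count = b + a` → count = 41
`b = count - b` → b = 22
So b = 22

Answer: 22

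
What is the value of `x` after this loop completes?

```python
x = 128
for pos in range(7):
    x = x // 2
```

Halve 7 times: 128 // 2^7 = 1
`x` takes the values: 128 → 64 → 32 → 16 → 8 → 4 → 2 → 1

Answer: 1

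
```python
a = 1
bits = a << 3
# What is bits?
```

Trace:
`a = 1` → a = 1
`bits = a << 3` → bits = 8
So bits = 8

Answer: 8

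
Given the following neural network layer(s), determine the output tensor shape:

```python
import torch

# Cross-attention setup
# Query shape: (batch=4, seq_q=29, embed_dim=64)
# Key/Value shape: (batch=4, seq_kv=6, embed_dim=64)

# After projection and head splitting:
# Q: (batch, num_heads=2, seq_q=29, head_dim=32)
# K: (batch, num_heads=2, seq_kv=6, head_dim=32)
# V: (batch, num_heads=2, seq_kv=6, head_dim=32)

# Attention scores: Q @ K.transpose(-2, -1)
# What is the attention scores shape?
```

Input: (4, 29, 64) -> Output: (4, 2, 29, 6)

Answer: (4, 2, 29, 6)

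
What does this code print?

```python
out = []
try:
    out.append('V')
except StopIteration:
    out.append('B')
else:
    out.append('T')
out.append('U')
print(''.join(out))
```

Execution trace: 'V' (try body, no exception) → 'T' (else) → 'U' (after the try/except). Output: VTU

Answer: VTU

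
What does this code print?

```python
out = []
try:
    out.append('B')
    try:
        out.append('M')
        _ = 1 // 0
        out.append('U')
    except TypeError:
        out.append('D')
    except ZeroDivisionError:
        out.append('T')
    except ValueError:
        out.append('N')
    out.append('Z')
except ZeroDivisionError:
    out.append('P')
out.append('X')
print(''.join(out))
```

Execution trace: 'B' (try body) → 'M' (inner try body) → 'T' (inner except ZeroDivisionError) → 'Z' (try body, no exception) → 'X' (after the try/except). Output: BMTZX

Answer: BMTZX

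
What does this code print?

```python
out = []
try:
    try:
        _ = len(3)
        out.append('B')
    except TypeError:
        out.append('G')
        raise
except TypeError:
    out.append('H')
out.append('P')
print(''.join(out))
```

Execution trace: 'G' (inner except TypeError) → 'H' (outer except TypeError) → 'P' (after the try/except). Output: GHP

Answer: GHP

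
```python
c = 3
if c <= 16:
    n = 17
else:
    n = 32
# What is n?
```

Trace:
`c = 3` → c = 3
`if c <= 16: ...` → c <= 16 is True → n = 17
So n = 17

Answer: 17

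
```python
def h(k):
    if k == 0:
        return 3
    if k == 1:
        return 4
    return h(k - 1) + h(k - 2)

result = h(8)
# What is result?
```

Build up from base cases: h(0)=3, h(1)=4, h(2)=7, h(3)=11, h(4)=18, h(5)=29, h(6)=47, ..., h(8)=123

Answer: 123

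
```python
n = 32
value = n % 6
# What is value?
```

Trace:
`n = 32` → n = 32
`value = n % 6` → value = 2
So value = 2

Answer: 2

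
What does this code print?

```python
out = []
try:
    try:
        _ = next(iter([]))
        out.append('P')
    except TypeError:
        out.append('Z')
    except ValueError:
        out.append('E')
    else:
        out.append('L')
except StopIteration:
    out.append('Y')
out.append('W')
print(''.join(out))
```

Execution trace: 'Y' (outer except StopIteration) → 'W' (after the try/except). Output: YW

Answer: YW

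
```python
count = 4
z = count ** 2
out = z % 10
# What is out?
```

Trace:
`count = 4` → count = 4
`z = count ** 2` → z = 16
`out = z % 10` → out = 6
So out = 6

Answer: 6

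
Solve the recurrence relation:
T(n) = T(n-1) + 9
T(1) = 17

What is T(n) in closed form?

Unrolling: T(n) = T(1) + 9·(n-1) = 17 + 9(n-1) = 9n + 8.

Answer: T(n) = 9n + 8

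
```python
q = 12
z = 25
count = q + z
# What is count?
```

Trace:
`q = 12` → q = 12
`z = 25` → z = 25
`count = q + z` → count = 37
So count = 37

Answer: 37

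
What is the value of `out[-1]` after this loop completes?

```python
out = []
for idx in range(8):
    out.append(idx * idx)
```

Last element of squares 0 to 7
`out` takes the values: [] → [0] → [0, 1] → [0, 1, 4] → [0, 1, 4, 9] → [0, 1, 4, 9, 16] → [0, 1, 4, 9, 16, 25] → [0, 1, 4, 9, 16, 25, 36] → [0, 1, 4, 9, 16, 25, 36, 49]
So `out[-1]` = 49

Answer: 49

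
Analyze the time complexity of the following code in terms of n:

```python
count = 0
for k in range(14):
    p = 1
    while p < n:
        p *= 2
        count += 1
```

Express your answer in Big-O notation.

Each loop level contributes: 1 × log n. Multiplying the contributions gives O(log n).

Answer: O(log n)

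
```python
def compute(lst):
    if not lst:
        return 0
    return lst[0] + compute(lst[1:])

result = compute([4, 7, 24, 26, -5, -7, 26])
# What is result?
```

4 + 7 + 24 + 26 + (-5) + (-7) + 26 + 0 = 75

Answer: 75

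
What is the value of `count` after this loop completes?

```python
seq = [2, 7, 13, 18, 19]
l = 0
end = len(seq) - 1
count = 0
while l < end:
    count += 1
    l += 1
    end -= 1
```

Iterations until pointers meet (list length 5)
`count` takes the values: 0 → 1 → 2

Answer: 2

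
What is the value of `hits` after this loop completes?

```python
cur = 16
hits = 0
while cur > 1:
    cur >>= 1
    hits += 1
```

Count right shifts until 1
`hits` takes the values: 0 → 1 → 2 → 3 → 4

Answer: 4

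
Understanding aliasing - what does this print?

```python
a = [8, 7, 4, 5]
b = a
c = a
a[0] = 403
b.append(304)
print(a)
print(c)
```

Key concept: multiple aliases.
Step by step:
`a = [8, 7, 4, 5]` → a = [8, 7, 4, 5]
`b = a` → b = [8, 7, 4, 5] (same object as a)
`c = a` → c = [8, 7, 4, 5] (same object as a, b)
`a[0] = 403` → a = [403, 7, 4, 5] (same object as b, c); b = [403, 7, 4, 5] (same object as a, c); c = [403, 7, 4, 5] (same object as a, b)
`b.append(304)` → a = [403, 7, 4, 5, 304] (same object as b, c); b = [403, 7, 4, 5, 304] (same object as a, c); c = [403, 7, 4, 5, 304] (same object as a, b)
`print(a)` → prints [403, 7, 4, 5, 304]
`print(c)` → prints [403, 7, 4, 5, 304]

Answer:
[403, 7, 4, 5, 304]
[403, 7, 4, 5, 304]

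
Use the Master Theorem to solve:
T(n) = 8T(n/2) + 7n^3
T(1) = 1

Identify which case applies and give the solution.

a=8, b=2, f(n)=7n^3. log_2(8) = 3. Since c=3 = 3, Case 2 applies: T(n) = Θ(n^log_b(a) · log n) = O(n^3 log n).

Answer: O(n^3 log n) - Case 2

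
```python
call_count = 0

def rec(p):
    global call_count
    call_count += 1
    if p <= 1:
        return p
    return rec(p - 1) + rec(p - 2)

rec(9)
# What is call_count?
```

Calls(p) = 1 + Calls(p-1) + Calls(p-2); Calls(0)=Calls(1)=1. For p=9 this gives 109.

Answer: 109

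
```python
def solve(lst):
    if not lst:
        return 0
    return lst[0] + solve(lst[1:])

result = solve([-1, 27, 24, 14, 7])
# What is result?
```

(-1) + 27 + 24 + 14 + 7 + 0 = 71

Answer: 71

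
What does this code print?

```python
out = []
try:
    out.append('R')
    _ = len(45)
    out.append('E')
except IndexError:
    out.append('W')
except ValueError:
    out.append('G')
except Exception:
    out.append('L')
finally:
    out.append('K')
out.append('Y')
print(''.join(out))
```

Execution trace: 'R' (try body) → 'L' (except Exception) → 'K' (finally) → 'Y' (after the try/except). Output: RLKY

Answer: RLKY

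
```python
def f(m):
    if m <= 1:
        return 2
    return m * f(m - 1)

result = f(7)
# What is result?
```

f(7) = 7 * 6 * 5 * 4 * 3 * 2 * 2 = 10080

Answer: 10080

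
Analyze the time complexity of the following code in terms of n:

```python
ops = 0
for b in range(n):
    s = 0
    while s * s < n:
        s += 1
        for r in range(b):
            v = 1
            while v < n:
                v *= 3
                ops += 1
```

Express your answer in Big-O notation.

Each loop level contributes: n × √n × n × log n. Multiplying the contributions gives O(n^2√n log n).

Answer: O(n^2√n log n)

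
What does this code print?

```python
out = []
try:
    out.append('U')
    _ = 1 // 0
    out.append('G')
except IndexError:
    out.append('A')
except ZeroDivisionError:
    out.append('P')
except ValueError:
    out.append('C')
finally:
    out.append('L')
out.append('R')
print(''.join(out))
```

Execution trace: 'U' (try body) → 'P' (except ZeroDivisionError) → 'L' (finally) → 'R' (after the try/except). Output: UPLR

Answer: UPLR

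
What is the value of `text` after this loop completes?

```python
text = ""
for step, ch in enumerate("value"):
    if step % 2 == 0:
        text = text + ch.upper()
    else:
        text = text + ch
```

Uppercase even positions in 'value'
`text` takes the values: "" → "V" → "Va" → "VaL" → "VaLu" → "VaLuE"

Answer: "VaLuE"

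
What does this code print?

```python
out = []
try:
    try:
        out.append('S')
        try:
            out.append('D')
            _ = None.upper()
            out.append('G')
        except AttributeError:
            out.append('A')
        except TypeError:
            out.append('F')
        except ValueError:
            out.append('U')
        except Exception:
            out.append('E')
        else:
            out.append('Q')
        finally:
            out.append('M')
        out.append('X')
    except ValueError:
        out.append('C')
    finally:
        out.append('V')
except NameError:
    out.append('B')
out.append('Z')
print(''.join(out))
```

Execution trace: 'S' (try body) → 'D' (inner try body) → 'A' (inner except AttributeError) → 'M' (inner finally) → 'X' (try body, no exception) → 'V' (finally) → 'Z' (after the try/except). Output: SDAMXVZ

Answer: SDAMXVZ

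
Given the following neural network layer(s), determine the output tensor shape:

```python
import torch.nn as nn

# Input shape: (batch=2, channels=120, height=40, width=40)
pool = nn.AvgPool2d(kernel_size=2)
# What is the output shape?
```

Input: (2, 120, 40, 40) -> Output: (2, 120, 20, 20)

Answer: (2, 120, 20, 20)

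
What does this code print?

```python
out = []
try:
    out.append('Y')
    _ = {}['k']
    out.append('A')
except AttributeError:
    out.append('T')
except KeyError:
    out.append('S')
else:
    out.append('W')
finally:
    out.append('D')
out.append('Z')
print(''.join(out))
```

Execution trace: 'Y' (try body) → 'S' (except KeyError) → 'D' (finally) → 'Z' (after the try/except). Output: YSDZ

Answer: YSDZ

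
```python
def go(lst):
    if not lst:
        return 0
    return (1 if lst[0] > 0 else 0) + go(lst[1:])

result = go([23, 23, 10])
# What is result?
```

Count of positive elements in [23, 23, 10] = 3

Answer: 3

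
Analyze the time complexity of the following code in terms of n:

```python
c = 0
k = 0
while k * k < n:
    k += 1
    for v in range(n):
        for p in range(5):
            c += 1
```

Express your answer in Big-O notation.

Each loop level contributes: √n × n × 1. Multiplying the contributions gives O(n√n).

Answer: O(n√n)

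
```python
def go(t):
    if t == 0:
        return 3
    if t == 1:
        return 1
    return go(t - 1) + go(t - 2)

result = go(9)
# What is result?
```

Build up from base cases: go(0)=3, go(1)=1, go(2)=4, go(3)=5, go(4)=9, go(5)=14, go(6)=23, ..., go(9)=97

Answer: 97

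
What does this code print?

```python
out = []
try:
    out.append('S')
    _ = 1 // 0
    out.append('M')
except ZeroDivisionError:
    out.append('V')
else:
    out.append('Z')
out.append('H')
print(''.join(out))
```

Execution trace: 'S' (try body) → 'V' (except ZeroDivisionError) → 'H' (after the try/except). Output: SVH

Answer: SVH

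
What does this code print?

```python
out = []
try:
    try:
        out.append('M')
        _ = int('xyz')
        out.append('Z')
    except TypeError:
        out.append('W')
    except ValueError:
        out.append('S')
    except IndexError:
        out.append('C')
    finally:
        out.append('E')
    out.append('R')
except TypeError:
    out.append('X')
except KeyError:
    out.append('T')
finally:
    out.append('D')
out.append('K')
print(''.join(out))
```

Execution trace: 'M' (inner try body) → 'S' (inner except ValueError) → 'E' (inner finally) → 'R' (try body, no exception) → 'D' (finally) → 'K' (after the try/except). Output: MSERDK

Answer: MSERDK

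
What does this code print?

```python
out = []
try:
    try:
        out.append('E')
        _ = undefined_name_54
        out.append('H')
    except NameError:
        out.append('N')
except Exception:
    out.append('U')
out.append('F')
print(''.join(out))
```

Execution trace: 'E' (inner try body) → 'N' (inner except NameError) → 'F' (after the try/except). Output: ENF

Answer: ENF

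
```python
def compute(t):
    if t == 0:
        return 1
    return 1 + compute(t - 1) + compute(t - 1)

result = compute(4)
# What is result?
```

compute(t) = 1 + 2·compute(t-1), compute(0)=1. Closed form: (1+1)·2^4 - 1 = 31.

Answer: 31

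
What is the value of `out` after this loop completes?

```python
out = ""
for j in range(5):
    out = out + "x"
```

Repeat 'x' 5 times
`out` takes the values: "" → "x" → "xx" → "xxx" → "xxxx" → "xxxxx"

Answer: "xxxxx"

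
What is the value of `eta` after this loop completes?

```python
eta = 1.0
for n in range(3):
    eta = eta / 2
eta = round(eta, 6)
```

Halving LR 3 times: 1 / 2^3
`eta` takes the values: 1.0 → 0.5 → 0.25 → 0.125

Answer: 0.125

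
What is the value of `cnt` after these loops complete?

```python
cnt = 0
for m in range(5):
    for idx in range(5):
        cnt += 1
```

5 * 5 = 25
`cnt` takes the values: 0 → 1 → 2 → 3 → 4 → 5 → 6 → 7 → 8 → 9 → 10 → 11 → 12 → 13 → 14 → 15 → 16 → 17 → 18 → 19 → 20 → 21 → 22 → 23 → 24 → 25

Answer: 25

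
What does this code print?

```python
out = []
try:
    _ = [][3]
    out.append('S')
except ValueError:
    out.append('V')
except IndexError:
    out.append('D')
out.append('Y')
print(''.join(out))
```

Execution trace: 'D' (except IndexError) → 'Y' (after the try/except). Output: DY

Answer: DY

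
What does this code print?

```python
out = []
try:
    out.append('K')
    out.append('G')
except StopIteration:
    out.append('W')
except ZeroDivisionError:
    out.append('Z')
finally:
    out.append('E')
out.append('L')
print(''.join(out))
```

Execution trace: 'K' (try body) → 'G' (try body, no exception) → 'E' (finally) → 'L' (after the try/except). Output: KGEL

Answer: KGEL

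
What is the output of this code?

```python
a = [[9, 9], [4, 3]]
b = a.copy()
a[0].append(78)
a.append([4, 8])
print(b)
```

Key concept: shallow copy with nested lists.
Step by step:
`a = [[9, 9], [4, 3]]` → a = [[9, 9], [4, 3]]
`b = a.copy()` → b = [[9, 9], [4, 3]]
`a[0].append(78)` → a = [[9, 9, 78], [4, 3]]; b = [[9, 9, 78], [4, 3]]
`a.append([4, 8])` → a = [[9, 9, 78], [4, 3], [4, 8]]
`print(b)` → prints [[9, 9, 78], [4, 3]]

Answer: [[9, 9, 78], [4, 3]]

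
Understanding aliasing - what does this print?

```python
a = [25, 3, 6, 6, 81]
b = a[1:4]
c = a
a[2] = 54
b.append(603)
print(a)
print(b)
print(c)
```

Key concept: slice vs alias.
Step by step:
`a = [25, 3, 6, 6, 81]` → a = [25, 3, 6, 6, 81]
`b = a[1:4]` → b = [3, 6, 6]
`c = a` → c = [25, 3, 6, 6, 81] (same object as a)
`a[2] = 54` → a = [25, 3, 54, 6, 81] (same object as c); c = [25, 3, 54, 6, 81] (same object as a)
`b.append(603)` → b = [3, 6, 6, 603]
`print(a)` → prints [25, 3, 54, 6, 81]
`print(b)` → prints [3, 6, 6, 603]
`print(c)` → prints [25, 3, 54, 6, 81]

Answer:
[25, 3, 54, 6, 81]
[3, 6, 6, 603]
[25, 3, 54, 6, 81]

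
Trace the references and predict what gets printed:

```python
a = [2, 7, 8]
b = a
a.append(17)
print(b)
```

Key concept: basic list aliasing.
Step by step:
`a = [2, 7, 8]` → a = [2, 7, 8]
`b = a` → b = [2, 7, 8] (same object as a)
`a.append(17)` → a = [2, 7, 8, 17] (same object as b); b = [2, 7, 8, 17] (same object as a)
`print(b)` → prints [2, 7, 8, 17]

Answer: [2, 7, 8, 17]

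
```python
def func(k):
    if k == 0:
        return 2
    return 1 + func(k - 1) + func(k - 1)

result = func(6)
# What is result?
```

func(k) = 1 + 2·func(k-1), func(0)=2. Closed form: (2+1)·2^6 - 1 = 191.

Answer: 191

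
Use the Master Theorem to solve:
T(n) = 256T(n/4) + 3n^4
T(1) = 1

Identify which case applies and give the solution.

a=256, b=4, f(n)=3n^4. log_4(256) = 4. Since c=4 = 4, Case 2 applies: T(n) = Θ(n^log_b(a) · log n) = O(n^4 log n).

Answer: O(n^4 log n) - Case 2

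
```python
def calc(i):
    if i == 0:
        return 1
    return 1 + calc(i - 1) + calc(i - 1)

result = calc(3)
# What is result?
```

calc(i) = 1 + 2·calc(i-1), calc(0)=1. Closed form: (1+1)·2^3 - 1 = 15.

Answer: 15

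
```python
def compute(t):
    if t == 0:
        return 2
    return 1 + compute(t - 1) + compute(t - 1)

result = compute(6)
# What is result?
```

compute(t) = 1 + 2·compute(t-1), compute(0)=2. Closed form: (2+1)·2^6 - 1 = 191.

Answer: 191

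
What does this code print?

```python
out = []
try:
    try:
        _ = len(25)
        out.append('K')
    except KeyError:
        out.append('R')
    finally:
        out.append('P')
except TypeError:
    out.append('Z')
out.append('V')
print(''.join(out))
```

Execution trace: 'P' (finally) → 'Z' (outer except TypeError) → 'V' (after the try/except). Output: PZV

Answer: PZV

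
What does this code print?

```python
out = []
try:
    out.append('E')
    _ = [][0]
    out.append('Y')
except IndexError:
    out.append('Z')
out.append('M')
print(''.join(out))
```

Execution trace: 'E' (try body) → 'Z' (except IndexError) → 'M' (after the try/except). Output: EZM

Answer: EZM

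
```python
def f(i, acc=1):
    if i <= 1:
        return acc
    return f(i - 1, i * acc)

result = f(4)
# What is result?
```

Accumulator trace (n, acc): (4, 1) -> (3, 4) -> (2, 12) -> (1, 24) -> return 24

Answer: 24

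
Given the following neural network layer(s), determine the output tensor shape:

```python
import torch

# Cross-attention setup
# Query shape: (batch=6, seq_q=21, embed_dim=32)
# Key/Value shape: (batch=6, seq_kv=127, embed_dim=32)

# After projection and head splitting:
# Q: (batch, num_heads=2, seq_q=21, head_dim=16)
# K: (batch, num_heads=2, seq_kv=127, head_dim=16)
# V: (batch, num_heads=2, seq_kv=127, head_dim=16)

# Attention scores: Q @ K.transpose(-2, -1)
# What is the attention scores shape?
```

Input: (6, 21, 32) -> Output: (6, 2, 21, 127)

Answer: (6, 2, 21, 127)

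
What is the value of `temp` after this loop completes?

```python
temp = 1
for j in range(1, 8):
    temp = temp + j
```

Start at 1, add 1 through 7
`temp` takes the values: 1 → 2 → 4 → 7 → 11 → 16 → 22 → 29

Answer: 29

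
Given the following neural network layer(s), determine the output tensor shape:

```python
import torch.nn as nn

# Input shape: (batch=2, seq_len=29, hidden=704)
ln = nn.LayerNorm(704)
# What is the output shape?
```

Input: (2, 29, 704) -> Output: (2, 29, 704)

Answer: (2, 29, 704)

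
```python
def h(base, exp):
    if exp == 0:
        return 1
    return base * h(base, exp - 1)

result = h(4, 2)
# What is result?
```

h(4, 2) = 4 * 4 = 16

Answer: 16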